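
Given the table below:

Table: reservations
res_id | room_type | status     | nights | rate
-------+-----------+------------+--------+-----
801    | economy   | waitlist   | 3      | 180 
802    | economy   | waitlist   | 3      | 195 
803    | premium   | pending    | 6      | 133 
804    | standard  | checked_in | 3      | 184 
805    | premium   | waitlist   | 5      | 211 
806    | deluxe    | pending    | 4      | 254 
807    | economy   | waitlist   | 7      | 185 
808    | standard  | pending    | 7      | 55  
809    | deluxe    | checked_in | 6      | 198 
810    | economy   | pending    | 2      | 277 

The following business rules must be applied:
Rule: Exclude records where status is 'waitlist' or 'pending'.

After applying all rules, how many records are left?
2

Step 1: Count records to exclude
  - 4 (waitlist) + 4 (pending) = 8 records
Step 2: Total records: 10
Step 3: Remaining = 10 - 8 = 2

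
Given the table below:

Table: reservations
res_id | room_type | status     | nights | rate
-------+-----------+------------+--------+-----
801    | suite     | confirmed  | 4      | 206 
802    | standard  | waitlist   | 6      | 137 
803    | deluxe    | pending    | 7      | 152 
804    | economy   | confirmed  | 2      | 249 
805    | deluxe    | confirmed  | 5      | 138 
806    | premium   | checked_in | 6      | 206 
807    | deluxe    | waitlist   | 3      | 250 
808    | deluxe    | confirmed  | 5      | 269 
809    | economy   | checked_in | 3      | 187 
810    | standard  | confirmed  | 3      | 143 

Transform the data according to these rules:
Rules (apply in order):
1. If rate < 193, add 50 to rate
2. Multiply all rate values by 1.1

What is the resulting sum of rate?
2405.7

Step 1: Apply Rule 1 - Add 50 to records with rate < 193
  - 5 records affected: 757 + (5 × 50) = 1007
  - Unaffected records: 1180
  - Sum after Rule 1: 2187
Step 2: Apply Rule 2 - Multiply all by 1.1
  - 2187 × 1.1 = 2405.7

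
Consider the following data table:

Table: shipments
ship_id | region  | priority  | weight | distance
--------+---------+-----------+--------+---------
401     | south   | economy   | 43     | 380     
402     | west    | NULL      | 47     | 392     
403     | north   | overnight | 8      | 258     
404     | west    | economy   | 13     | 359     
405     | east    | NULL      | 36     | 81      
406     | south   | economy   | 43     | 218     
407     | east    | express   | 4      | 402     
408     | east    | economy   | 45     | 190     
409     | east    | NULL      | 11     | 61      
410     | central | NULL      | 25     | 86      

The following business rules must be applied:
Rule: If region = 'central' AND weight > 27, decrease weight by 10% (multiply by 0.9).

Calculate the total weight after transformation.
275

Step 1: Find records where region = 'central' AND weight > 27
Step 2: 0 records match, summing to 0
Step 3: After multiplier: 0 × 0.9 = 0.0
Step 4: Unaffected records sum: 275
Step 5: Final sum = 0.0 + 275 = 275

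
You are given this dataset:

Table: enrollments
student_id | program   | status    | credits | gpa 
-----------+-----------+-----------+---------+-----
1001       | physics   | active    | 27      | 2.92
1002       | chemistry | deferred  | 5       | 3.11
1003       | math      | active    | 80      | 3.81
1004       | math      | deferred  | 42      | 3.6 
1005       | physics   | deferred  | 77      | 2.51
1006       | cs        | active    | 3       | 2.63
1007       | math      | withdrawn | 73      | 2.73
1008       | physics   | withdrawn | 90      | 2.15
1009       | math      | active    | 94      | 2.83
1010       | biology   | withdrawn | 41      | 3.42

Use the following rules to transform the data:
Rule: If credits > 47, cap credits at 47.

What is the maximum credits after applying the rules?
47

Step 1: Original maximum credits = 94
Step 2: Apply cap at 47
Step 3: 5 records had credits > 47 and were capped
Step 4: Maximum after transformation = 47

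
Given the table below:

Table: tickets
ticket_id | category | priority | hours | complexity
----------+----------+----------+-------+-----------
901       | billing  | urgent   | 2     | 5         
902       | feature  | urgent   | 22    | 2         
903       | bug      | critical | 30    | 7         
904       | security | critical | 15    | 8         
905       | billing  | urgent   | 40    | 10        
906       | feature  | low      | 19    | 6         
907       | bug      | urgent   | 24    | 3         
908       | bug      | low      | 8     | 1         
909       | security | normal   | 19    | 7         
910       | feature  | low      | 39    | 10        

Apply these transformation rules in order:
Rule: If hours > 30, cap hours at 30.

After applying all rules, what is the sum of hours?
199

Step 1: 2 records have hours > 30
Step 2: These records originally summed to 79
Step 3: After capping: 2 × 30 = 60
Step 4: Unaffected records sum: 139
Step 5: Final sum = 60 + 139 = 199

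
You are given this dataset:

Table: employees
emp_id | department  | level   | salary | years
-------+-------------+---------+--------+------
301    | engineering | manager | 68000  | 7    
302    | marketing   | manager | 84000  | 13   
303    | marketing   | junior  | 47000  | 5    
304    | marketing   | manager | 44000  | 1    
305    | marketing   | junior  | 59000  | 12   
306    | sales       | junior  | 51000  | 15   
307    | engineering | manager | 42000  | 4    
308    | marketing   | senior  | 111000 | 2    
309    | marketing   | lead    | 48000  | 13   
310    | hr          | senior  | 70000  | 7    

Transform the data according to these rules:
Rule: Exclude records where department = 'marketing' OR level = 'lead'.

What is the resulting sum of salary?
231000

Step 1: Find records where department = 'marketing' OR level = 'lead'
Step 2: 6 records match, summing to 393000
Step 3: Original sum: 624000
Step 4: Remaining sum = 624000 - 393000 = 231000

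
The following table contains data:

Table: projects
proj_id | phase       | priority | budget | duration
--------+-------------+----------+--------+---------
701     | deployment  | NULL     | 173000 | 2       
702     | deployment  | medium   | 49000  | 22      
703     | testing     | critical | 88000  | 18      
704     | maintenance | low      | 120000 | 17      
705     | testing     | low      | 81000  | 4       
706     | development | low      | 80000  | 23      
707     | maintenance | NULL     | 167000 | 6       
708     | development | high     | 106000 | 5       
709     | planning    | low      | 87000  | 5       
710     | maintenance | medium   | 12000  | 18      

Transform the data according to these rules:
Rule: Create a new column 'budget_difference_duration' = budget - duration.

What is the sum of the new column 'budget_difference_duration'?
962880

Step 1: For each record, compute budget - duration
Example calculations:
  173000 - 2 = 172998
  49000 - 22 = 48978
  88000 - 18 = 87982
  ...
Step 2: Sum all derived values
Step 3: Total = 962880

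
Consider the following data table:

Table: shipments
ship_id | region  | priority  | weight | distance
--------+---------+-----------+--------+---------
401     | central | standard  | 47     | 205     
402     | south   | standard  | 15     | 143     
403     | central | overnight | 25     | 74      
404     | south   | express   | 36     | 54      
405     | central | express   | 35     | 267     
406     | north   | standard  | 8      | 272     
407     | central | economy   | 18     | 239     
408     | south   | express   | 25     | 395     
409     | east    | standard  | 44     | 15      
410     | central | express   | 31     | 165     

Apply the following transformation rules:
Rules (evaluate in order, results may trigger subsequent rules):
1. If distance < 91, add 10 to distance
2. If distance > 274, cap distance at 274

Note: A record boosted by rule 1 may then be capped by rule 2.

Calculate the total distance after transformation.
1738

Step 1: Apply rule 1 to records with distance < 91
  - 3 records get bonus of 10
  - Of these, 0 records then exceed 274 and get capped
Step 2: Apply rule 2 to records with distance > 274
  - 1 records (original) are capped
Step 3: Calculate final sum = 1738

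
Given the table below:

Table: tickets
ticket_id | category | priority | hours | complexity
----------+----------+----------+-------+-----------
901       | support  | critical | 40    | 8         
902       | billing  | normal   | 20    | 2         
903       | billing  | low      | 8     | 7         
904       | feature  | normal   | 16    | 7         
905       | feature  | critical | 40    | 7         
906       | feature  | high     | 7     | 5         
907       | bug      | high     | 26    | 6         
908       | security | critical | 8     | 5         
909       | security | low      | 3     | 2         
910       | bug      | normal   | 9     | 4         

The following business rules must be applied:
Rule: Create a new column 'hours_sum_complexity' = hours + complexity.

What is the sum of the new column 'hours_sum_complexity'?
230

Step 1: For each record, compute hours + complexity
Example calculations:
  40 + 8 = 48
  20 + 2 = 22
  8 + 7 = 15
  ...
Step 2: Sum all derived values
Step 3: Total = 230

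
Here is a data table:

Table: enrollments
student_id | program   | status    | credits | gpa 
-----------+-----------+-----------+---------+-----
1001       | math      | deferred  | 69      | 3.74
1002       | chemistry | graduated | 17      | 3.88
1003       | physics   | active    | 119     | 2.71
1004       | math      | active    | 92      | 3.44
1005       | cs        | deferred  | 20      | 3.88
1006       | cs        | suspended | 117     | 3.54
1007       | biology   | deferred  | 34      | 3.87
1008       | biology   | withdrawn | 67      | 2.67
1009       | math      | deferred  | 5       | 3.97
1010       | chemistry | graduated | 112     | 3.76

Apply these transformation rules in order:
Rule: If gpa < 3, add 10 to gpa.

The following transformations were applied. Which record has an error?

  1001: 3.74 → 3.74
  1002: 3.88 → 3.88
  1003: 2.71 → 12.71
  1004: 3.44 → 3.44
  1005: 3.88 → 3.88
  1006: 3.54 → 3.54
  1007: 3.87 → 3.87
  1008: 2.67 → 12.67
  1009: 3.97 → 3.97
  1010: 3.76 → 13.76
Record 1010 has an error. The correct transformed value should be 3.76, not 13.76.

Step 1: Check each record against the rule
Step 2: Record 1010 has gpa = 3.76
Step 3: Since 3.76 >= 3, the bonus should not have been applied
Step 4: Correct value = 3.76, but claimed value = 13.76
Conclusion: Record 1010 has the error.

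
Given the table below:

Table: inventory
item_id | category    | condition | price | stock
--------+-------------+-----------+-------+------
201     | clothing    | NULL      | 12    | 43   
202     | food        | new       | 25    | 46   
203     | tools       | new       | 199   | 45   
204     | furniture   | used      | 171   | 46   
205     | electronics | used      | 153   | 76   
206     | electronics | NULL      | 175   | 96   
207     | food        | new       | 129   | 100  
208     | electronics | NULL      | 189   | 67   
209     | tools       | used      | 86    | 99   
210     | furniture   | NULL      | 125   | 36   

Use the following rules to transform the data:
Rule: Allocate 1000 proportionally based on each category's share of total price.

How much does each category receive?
clothing: 9.49, electronics: 409.02, food: 121.84, furniture: 234.18, tools: 225.47

Step 1: Calculate total price = 1264
Step 2: Calculate each category's proportion:
  clothing: 12/1264 = 0.95% → 9.49
  electronics: 517/1264 = 40.90% → 409.02
  food: 154/1264 = 12.18% → 121.84
  furniture: 296/1264 = 23.42% → 234.18
  tools: 285/1264 = 22.55% → 225.47
Step 3: Verify: sum of allocations ≈ 1000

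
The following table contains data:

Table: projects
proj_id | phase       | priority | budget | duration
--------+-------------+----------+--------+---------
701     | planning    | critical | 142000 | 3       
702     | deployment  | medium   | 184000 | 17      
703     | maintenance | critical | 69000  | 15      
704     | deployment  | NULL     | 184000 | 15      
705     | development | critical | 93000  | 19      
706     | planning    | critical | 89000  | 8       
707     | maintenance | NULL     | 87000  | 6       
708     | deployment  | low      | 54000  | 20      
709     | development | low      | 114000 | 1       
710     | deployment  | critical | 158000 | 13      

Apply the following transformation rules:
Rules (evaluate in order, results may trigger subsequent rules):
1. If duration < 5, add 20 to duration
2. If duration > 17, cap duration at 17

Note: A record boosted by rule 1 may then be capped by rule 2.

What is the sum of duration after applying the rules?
142

Step 1: Apply rule 1 to records with duration < 5
  - 2 records get bonus of 20
  - Of these, 2 records then exceed 17 and get capped
Step 2: Apply rule 2 to records with duration > 17
  - 2 records (original) are capped
Step 3: Calculate final sum = 142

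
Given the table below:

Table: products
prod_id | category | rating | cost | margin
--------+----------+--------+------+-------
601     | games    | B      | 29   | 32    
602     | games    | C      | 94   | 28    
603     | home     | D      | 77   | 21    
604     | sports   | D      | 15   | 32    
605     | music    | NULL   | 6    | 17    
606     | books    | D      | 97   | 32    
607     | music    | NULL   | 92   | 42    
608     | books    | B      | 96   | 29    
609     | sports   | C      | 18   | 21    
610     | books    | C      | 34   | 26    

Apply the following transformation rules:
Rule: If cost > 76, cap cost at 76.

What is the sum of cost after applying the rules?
482

Step 1: 5 records have cost > 76
Step 2: These records originally summed to 456
Step 3: After capping: 5 × 76 = 380
Step 4: Unaffected records sum: 102
Step 5: Final sum = 380 + 102 = 482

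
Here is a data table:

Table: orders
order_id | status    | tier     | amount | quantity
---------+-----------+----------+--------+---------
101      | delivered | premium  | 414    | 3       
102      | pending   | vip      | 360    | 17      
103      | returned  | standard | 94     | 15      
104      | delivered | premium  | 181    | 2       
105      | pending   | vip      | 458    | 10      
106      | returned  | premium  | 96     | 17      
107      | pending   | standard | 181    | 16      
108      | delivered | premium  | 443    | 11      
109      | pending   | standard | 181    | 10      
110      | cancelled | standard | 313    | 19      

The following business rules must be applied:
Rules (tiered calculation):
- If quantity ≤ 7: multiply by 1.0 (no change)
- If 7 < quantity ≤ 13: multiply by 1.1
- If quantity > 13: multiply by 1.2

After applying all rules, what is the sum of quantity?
139.9

Step 1: Tier 1 (quantity ≤ 7): 2 records, sum = 5 × 1.0 = 5.0
Step 2: Tier 2 (7 < quantity ≤ 13): 3 records, sum = 31 × 1.1 = 34.1
Step 3: Tier 3 (quantity > 13): 5 records, sum = 84 × 1.2 = 100.8
Step 4: Final sum = 5.0 + 34.1 + 100.8 = 139.9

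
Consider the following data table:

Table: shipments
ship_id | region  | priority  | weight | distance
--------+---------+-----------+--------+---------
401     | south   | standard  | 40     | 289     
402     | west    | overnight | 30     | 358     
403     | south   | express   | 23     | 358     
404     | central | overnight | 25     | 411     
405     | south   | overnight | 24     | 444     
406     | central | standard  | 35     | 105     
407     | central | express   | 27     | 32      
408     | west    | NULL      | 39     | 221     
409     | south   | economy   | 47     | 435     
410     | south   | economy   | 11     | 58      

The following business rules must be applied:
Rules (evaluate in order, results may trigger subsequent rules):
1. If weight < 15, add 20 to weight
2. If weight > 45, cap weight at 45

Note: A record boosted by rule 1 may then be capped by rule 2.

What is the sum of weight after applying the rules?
319

Step 1: Apply rule 1 to records with weight < 15
  - 1 records get bonus of 20
  - Of these, 0 records then exceed 45 and get capped
Step 2: Apply rule 2 to records with weight > 45
  - 1 records (original) are capped
Step 3: Calculate final sum = 319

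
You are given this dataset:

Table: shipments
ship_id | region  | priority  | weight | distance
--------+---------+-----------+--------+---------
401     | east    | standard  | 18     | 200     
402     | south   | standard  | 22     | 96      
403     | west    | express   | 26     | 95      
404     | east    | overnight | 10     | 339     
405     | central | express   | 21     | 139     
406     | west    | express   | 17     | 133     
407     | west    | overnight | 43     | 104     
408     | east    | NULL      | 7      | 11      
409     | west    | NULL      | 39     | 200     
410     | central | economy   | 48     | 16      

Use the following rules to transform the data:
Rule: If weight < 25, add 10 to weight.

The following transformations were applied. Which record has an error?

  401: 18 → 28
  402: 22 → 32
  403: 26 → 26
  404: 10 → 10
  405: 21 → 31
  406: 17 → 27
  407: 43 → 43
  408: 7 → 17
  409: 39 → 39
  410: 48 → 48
Record 404 has an error. The correct transformed value should be 20, not 10.

Step 1: Check each record against the rule
Step 2: Record 404 has weight = 10
Step 3: Since 10 < 25, the bonus should have been applied
Step 4: Correct value = 20, but claimed value = 10
Conclusion: Record 404 has the error.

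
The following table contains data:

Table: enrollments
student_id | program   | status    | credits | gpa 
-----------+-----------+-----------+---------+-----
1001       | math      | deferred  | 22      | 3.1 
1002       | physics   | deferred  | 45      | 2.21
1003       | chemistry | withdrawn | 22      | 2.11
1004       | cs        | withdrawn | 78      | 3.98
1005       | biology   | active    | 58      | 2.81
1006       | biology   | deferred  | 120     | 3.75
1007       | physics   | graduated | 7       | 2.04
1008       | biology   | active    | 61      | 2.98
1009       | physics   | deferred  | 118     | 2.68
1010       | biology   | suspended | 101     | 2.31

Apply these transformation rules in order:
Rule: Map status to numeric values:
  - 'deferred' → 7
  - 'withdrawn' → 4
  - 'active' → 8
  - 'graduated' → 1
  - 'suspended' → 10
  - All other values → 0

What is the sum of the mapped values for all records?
63

Step 1: Apply mapping to each record
Step 2: Count by status:
  'deferred': 4 records × 7 = 28
  'withdrawn': 2 records × 4 = 8
  'active': 2 records × 8 = 16
  'graduated': 1 records × 1 = 1
  'suspended': 1 records × 10 = 10
Step 3: Sum all mapped values = 63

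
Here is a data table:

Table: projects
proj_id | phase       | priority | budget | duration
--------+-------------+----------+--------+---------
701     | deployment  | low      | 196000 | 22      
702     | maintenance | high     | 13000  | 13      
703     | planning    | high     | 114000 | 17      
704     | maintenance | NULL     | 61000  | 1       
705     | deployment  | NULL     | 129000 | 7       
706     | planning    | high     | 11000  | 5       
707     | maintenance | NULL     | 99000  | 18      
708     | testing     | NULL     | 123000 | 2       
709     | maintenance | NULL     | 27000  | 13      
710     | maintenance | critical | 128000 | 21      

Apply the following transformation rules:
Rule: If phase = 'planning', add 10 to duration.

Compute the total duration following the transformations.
139

Step 1: Count records where phase = 'planning': 2
Step 2: Total bonus added: 2 × 10 = 20
Step 3: Original sum of duration: 119
Step 4: Final sum = 119 + 20 = 139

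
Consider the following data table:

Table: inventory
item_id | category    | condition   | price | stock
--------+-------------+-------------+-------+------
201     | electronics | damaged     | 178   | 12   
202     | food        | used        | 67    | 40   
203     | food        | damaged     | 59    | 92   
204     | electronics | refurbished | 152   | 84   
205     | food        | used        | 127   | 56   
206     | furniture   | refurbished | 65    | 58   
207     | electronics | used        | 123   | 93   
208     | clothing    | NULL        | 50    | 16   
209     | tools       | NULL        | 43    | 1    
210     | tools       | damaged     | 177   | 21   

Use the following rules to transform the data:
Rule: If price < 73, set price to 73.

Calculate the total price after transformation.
1122

Step 1: 5 records have price < 73
Step 2: These records originally summed to 284
Step 3: After setting to minimum: 5 × 73 = 365
Step 4: Unaffected records sum: 757
Step 5: Final sum = 365 + 757 = 1122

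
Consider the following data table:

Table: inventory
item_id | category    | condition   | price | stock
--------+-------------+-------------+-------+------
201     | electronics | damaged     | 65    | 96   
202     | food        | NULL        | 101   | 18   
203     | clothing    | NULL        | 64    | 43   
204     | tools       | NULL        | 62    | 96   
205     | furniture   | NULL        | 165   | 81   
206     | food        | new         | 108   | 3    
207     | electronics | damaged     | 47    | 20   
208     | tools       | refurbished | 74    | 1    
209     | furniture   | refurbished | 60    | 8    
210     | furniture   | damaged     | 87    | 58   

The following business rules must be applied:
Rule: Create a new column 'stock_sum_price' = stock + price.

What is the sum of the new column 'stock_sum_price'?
1257

Step 1: For each record, compute stock + price
Example calculations:
  96 + 65 = 161
  18 + 101 = 119
  43 + 64 = 107
  ...
Step 2: Sum all derived values
Step 3: Total = 1257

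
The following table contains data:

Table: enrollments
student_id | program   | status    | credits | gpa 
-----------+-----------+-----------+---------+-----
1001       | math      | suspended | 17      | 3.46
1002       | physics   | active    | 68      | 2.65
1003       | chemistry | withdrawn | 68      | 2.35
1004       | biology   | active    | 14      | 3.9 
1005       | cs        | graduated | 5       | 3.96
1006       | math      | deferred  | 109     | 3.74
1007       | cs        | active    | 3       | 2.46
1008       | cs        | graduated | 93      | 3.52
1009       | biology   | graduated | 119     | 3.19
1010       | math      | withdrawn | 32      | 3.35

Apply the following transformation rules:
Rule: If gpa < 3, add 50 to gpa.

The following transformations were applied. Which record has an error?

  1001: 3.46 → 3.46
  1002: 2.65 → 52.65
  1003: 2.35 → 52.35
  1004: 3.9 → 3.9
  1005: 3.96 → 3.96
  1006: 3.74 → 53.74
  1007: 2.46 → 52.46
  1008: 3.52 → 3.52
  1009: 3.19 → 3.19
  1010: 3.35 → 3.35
Record 1006 has an error. The correct transformed value should be 3.74, not 53.74.

Step 1: Check each record against the rule
Step 2: Record 1006 has gpa = 3.74
Step 3: Since 3.74 >= 3, the bonus should not have been applied
Step 4: Correct value = 3.74, but claimed value = 53.74
Conclusion: Record 1006 has the error.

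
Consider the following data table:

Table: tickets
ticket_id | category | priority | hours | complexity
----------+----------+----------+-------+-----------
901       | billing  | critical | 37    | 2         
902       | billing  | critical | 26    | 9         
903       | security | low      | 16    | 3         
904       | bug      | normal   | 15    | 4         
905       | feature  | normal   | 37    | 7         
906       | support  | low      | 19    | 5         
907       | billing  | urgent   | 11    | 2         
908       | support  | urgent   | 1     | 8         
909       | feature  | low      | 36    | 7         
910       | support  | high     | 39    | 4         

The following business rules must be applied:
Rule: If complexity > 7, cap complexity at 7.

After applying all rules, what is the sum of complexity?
48

Step 1: 2 records have complexity > 7
Step 2: These records originally summed to 17
Step 3: After capping: 2 × 7 = 14
Step 4: Unaffected records sum: 34
Step 5: Final sum = 14 + 34 = 48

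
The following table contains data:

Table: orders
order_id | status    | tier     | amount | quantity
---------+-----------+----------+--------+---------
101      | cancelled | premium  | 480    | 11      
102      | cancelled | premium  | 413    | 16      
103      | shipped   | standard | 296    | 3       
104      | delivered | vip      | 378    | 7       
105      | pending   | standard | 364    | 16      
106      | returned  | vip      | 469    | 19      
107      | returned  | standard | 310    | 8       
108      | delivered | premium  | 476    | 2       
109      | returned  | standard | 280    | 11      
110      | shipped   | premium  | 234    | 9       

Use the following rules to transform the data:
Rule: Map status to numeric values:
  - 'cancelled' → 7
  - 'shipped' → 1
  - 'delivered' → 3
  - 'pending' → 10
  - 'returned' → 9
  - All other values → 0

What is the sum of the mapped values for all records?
59

Step 1: Apply mapping to each record
Step 2: Count by status:
  'cancelled': 2 records × 7 = 14
  'shipped': 2 records × 1 = 2
  'delivered': 2 records × 3 = 6
  'pending': 1 records × 10 = 10
  'returned': 3 records × 9 = 27
Step 3: Sum all mapped values = 59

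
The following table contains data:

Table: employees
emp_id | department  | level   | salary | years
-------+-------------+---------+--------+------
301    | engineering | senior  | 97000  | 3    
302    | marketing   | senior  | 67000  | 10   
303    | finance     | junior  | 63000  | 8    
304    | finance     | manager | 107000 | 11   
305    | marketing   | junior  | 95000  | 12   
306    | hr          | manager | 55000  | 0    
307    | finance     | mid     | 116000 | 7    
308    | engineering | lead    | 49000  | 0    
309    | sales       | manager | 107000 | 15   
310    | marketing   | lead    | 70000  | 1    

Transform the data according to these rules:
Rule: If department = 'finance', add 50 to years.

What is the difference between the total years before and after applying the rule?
150

Step 1: Original sum of years = 67
Step 2: 3 records have department = 'finance'
Step 3: Each affected record changes by 50
Step 4: Total change = 3 × 50 = 150
Step 5: New sum = 67 + 150 = 217
Step 6: Difference = |217 - 67| = 150
        (Sum increased by 150)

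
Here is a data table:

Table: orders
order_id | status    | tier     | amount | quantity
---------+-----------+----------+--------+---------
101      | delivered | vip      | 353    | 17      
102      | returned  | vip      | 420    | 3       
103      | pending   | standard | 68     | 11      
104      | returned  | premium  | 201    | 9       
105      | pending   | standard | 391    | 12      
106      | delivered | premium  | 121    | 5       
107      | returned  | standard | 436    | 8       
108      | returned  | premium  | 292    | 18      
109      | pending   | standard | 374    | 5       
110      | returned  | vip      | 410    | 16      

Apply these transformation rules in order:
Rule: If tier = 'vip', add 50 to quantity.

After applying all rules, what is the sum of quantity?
254

Step 1: Count records where tier = 'vip': 3
Step 2: Total bonus added: 3 × 50 = 150
Step 3: Original sum of quantity: 104
Step 4: Final sum = 104 + 150 = 254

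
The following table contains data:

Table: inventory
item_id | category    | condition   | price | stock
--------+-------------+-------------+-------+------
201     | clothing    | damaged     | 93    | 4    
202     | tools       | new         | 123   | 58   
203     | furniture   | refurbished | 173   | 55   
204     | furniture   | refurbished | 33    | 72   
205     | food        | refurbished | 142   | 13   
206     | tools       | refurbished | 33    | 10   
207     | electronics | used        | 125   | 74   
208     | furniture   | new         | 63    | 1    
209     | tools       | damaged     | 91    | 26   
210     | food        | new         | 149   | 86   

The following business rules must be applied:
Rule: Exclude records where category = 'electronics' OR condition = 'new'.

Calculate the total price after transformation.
565

Step 1: Find records where category = 'electronics' OR condition = 'new'
Step 2: 4 records match, summing to 460
Step 3: Original sum: 1025
Step 4: Remaining sum = 1025 - 460 = 565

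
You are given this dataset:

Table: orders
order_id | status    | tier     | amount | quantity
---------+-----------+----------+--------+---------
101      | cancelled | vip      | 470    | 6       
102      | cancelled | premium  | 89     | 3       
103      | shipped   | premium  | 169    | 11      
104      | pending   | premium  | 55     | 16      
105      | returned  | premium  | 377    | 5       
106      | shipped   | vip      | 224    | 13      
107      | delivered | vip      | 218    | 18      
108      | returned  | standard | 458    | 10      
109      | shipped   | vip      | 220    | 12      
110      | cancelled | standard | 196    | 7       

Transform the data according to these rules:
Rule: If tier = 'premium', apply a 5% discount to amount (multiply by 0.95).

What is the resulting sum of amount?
2441.5

Step 1: Records with tier = 'premium' have total amount = 690
Step 2: Apply multiplier: 690 × 0.95 = 655.5
Step 3: Other records total: 1786
Step 4: Final sum = 655.5 + 1786 = 2441.5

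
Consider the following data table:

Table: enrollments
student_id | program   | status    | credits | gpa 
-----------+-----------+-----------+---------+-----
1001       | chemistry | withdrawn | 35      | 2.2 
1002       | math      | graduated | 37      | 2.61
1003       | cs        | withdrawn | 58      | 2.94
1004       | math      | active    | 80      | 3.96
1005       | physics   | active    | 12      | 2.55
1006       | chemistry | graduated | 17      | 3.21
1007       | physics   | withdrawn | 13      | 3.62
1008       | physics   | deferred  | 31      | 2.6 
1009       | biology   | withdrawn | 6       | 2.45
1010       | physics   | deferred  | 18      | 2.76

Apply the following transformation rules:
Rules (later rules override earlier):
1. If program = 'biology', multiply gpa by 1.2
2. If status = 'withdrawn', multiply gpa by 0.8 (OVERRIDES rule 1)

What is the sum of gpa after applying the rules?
26.66

Step 1: Rule 2 takes priority for records with status = 'withdrawn'
  - 4 records: 11.21 × 0.8 = 8.97
Step 2: Rule 1 applies to remaining records with program = 'biology'
  - 0 records: 0 × 1.2 = 0.0
Step 3: Other records unchanged: 17.69
Step 4: Final sum = 8.97 + 0.0 + 17.69 = 26.66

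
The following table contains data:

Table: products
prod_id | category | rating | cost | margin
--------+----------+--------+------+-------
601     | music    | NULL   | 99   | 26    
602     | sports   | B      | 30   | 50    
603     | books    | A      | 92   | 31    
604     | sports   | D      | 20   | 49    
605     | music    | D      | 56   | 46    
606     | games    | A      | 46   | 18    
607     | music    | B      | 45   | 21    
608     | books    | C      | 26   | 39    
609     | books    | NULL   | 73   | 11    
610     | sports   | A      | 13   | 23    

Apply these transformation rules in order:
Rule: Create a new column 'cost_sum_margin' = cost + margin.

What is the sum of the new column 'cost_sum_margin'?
814

Step 1: For each record, compute cost + margin
Example calculations:
  99 + 26 = 125
  30 + 50 = 80
  92 + 31 = 123
  ...
Step 2: Sum all derived values
Step 3: Total = 814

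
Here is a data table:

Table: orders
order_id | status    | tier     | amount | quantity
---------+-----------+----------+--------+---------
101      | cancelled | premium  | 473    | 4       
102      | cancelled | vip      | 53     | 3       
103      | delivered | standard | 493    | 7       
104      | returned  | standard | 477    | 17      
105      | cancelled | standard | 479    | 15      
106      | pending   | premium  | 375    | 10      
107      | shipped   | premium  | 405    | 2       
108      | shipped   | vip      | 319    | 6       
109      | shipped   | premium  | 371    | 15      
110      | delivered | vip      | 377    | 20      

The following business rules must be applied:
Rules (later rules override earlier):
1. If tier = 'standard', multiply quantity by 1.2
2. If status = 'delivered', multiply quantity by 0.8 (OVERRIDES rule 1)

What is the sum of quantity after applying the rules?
100.0

Step 1: Rule 2 takes priority for records with status = 'delivered'
  - 2 records: 27 × 0.8 = 21.6
Step 2: Rule 1 applies to remaining records with tier = 'standard'
  - 2 records: 32 × 1.2 = 38.4
Step 3: Other records unchanged: 40
Step 4: Final sum = 21.6 + 38.4 + 40 = 100.0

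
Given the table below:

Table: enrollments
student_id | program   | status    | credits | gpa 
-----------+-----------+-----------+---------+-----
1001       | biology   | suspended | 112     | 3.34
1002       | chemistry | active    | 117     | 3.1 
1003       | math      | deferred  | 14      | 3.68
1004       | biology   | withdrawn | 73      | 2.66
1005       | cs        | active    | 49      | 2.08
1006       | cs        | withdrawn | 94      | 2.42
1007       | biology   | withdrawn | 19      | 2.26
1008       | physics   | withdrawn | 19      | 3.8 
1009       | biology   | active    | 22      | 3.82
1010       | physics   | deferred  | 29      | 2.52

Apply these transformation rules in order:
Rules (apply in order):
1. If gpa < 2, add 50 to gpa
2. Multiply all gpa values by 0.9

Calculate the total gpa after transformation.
26.71

Step 1: Apply Rule 1 - Add 50 to records with gpa < 2
  - 0 records affected: 0 + (0 × 50) = 0
  - Unaffected records: 29.68
  - Sum after Rule 1: 29.68
Step 2: Apply Rule 2 - Multiply all by 0.9
  - 29.68 × 0.9 = 26.71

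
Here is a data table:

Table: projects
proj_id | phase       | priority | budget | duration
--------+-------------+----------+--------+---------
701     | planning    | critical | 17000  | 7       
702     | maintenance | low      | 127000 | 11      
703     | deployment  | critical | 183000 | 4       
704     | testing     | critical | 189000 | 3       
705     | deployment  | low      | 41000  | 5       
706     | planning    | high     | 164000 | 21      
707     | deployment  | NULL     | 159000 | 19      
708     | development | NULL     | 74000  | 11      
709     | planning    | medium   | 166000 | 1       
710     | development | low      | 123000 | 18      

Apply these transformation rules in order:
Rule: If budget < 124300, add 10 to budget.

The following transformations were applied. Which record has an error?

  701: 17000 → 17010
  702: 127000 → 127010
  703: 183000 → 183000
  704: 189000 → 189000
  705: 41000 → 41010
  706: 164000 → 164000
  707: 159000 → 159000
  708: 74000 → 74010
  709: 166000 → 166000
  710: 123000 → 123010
Record 702 has an error. The correct transformed value should be 127000, not 127010.

Step 1: Check each record against the rule
Step 2: Record 702 has budget = 127000
Step 3: Since 127000 >= 124300, the bonus should not have been applied
Step 4: Correct value = 127000, but claimed value = 127010
Conclusion: Record 702 has the error.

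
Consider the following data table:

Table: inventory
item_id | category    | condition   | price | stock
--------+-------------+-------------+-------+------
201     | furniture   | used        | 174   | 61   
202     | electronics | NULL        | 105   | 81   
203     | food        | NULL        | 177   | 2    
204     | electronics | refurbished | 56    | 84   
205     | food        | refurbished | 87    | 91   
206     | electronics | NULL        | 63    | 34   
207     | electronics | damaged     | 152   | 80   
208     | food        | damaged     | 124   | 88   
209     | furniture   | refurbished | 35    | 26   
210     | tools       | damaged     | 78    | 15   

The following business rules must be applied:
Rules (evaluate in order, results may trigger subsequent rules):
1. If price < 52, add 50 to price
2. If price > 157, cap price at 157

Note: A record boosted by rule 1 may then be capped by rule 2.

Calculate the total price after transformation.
1064

Step 1: Apply rule 1 to records with price < 52
  - 1 records get bonus of 50
  - Of these, 0 records then exceed 157 and get capped
Step 2: Apply rule 2 to records with price > 157
  - 2 records (original) are capped
Step 3: Calculate final sum = 1064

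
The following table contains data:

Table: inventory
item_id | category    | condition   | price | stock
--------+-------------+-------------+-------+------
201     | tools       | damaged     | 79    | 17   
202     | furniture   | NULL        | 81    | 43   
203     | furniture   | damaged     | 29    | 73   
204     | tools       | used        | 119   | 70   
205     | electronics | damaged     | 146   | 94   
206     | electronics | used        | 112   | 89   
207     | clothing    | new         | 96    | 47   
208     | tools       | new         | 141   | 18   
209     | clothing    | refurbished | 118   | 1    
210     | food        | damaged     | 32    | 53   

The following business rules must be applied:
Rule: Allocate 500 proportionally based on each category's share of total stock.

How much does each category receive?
clothing: 47.52, electronics: 181.19, food: 52.48, furniture: 114.85, tools: 103.96

Step 1: Calculate total stock = 505
Step 2: Calculate each category's proportion:
  clothing: 48/505 = 9.50% → 47.52
  electronics: 183/505 = 36.24% → 181.19
  food: 53/505 = 10.50% → 52.48
  furniture: 116/505 = 22.97% → 114.85
  tools: 105/505 = 20.79% → 103.96
Step 3: Verify: sum of allocations ≈ 500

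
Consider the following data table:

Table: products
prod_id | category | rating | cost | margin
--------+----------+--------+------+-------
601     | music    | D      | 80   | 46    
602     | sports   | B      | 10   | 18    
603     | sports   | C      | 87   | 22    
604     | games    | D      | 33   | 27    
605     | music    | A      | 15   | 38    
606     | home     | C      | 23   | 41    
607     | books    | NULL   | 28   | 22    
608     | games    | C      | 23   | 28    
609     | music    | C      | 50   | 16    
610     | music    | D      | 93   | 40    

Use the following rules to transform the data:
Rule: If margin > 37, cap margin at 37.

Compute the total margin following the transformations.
281

Step 1: 4 records have margin > 37
Step 2: These records originally summed to 165
Step 3: After capping: 4 × 37 = 148
Step 4: Unaffected records sum: 133
Step 5: Final sum = 148 + 133 = 281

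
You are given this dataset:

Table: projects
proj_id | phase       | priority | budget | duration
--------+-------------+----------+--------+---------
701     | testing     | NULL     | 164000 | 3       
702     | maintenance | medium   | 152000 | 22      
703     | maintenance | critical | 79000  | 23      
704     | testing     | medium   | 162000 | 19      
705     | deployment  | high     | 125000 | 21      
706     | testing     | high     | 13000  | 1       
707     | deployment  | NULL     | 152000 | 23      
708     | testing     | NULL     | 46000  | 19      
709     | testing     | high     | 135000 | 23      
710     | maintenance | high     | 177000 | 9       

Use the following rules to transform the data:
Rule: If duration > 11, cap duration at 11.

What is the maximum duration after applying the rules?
11

Step 1: Original maximum duration = 23
Step 2: Apply cap at 11
Step 3: 7 records had duration > 11 and were capped
Step 4: Maximum after transformation = 11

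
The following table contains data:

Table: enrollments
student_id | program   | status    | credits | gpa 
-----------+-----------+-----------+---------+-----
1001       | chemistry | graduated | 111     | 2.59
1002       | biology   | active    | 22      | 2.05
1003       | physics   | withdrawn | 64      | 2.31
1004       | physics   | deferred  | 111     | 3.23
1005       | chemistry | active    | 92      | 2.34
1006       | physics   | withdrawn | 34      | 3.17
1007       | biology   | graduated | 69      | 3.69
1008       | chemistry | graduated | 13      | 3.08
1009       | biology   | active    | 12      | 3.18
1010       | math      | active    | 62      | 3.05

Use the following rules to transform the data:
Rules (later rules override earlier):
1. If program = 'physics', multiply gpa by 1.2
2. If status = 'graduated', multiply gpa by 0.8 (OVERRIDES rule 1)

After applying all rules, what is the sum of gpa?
28.56

Step 1: Rule 2 takes priority for records with status = 'graduated'
  - 3 records: 9.36 × 0.8 = 7.49
Step 2: Rule 1 applies to remaining records with program = 'physics'
  - 3 records: 8.71 × 1.2 = 10.45
Step 3: Other records unchanged: 10.62
Step 4: Final sum = 7.49 + 10.45 + 10.62 = 28.56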